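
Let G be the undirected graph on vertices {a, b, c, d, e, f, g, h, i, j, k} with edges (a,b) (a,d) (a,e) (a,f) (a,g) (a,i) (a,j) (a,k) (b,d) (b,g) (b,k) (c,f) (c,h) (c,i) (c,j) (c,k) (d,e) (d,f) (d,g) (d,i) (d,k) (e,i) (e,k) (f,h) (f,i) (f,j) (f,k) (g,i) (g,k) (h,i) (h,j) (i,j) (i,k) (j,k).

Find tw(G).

A width-4 tree decomposition is:
Bags: B1 = {a, d, f, i, k}  B2 = {a, d, g, i, k}  B3 = {a, f, i, j, k}  B4 = {a, b, d, g, k}  B5 = {c, f, i, j, k}  B6 = {c, f, h, i, j}  B7 = {a, d, e, i, k}
Tree: B1–B2, B1–B3, B2–B4, B3–B5, B5–B6, B1–B7
The largest bag has 5 vertices, giving width 4; this decomposition certifies tw(G) ≤ 4. Conversely, {c, f, h, i, j} is a clique of size 5, and the vertices of any clique must share a bag in every tree decomposition; so some bag has ≥ 5 vertices and tw(G) ≥ 4. Combining the bounds, tw(G) = 4.

4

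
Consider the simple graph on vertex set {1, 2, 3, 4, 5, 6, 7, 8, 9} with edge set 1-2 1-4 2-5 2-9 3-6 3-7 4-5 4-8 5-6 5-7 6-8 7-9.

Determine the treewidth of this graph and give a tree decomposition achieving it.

The largest bag has 4 vertices, giving width 3; this decomposition certifies tw(G) ≤ 3. For the lower bound: the 4 vertex sets {3,7,9}, {6}, {5}, {1,2,4,8} are disjoint, each induces a connected subgraph, and every pair is joined by at least one edge of G. Contracting each set to a single vertex therefore yields K_{4} as a minor, and since treewidth is minor-monotone, tw(G) ≥ tw(K_{4}) = 3. Combining the bounds, tw(G) = 3.

Treewidth 3.
One optimal decomposition is:
Bags: B1 = {3, 6, 7, 9}  B2 = {5, 6, 7, 9}  B3 = {2, 5, 6, 9}  B4 = {2, 5, 6, 8}  B5 = {2, 4, 5, 8}  B6 = {1, 2, 4, 8}
Tree: B1–B2, B2–B3, B3–B4, B4–B5, B5–B6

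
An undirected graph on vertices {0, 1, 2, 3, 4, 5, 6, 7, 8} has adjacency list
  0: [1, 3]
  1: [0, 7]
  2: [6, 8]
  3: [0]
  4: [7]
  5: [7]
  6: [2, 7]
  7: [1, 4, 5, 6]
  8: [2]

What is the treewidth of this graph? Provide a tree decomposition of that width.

Treewidth 1.
One such decomposition:
Bags: B1 = {6, 7}  B2 = {4, 7}  B3 = {1, 7}  B4 = {2, 6}  B5 = {0, 1}  B6 = {0, 3}  B7 = {5, 7}  B8 = {2, 8}
Tree: B1–B2, B2–B3, B1–B4, B3–B5, B5–B6, B2–B7, B4–B8

Each bag holds 2 vertices, so the decomposition has width 1, which upper-bounds the treewidth. G has an edge, so its treewidth is at least 1. Combining the bounds, tw(G) = 1.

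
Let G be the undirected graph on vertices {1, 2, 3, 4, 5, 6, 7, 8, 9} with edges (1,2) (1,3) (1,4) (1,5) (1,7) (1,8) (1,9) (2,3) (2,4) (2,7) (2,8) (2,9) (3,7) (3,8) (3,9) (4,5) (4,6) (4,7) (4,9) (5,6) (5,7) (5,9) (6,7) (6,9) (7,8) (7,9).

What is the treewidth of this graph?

A width-4 tree decomposition is:
Bags: B1 = {1, 2, 3, 7, 9}  B2 = {1, 2, 3, 7, 8}  B3 = {1, 2, 4, 7, 9}  B4 = {1, 4, 5, 7, 9}  B5 = {4, 5, 6, 7, 9}
Tree: B1–B2, B1–B3, B3–B4, B4–B5
The largest bag has 5 vertices, giving width 4; this decomposition certifies tw(G) ≤ 4. On the other hand G contains the 5-clique {1, 2, 3, 7, 8}. A clique must lie in a single bag of any decomposition, so no decomposition can have width below 4. Therefore the treewidth is 4.

4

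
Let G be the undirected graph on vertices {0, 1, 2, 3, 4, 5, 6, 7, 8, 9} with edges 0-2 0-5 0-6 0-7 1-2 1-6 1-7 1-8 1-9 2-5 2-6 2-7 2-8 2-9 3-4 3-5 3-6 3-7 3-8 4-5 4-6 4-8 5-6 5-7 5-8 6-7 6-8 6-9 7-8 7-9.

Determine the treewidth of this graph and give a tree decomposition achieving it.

The largest bag has 5 vertices, giving width 4; this decomposition certifies tw(G) ≤ 4. Conversely, {3, 4, 5, 6, 8} is a clique of size 5, and the vertices of any clique must share a bag in every tree decomposition; so some bag has ≥ 5 vertices and tw(G) ≥ 4. Therefore the treewidth is 4.

Treewidth 4.
One such decomposition:
Bags: B1 = {1, 2, 6, 7, 8}  B2 = {2, 5, 6, 7, 8}  B3 = {1, 2, 6, 7, 9}  B4 = {3, 5, 6, 7, 8}  B5 = {3, 4, 5, 6, 8}  B6 = {0, 2, 5, 6, 7}
Tree: B1–B2, B1–B3, B2–B4, B4–B5, B2–B6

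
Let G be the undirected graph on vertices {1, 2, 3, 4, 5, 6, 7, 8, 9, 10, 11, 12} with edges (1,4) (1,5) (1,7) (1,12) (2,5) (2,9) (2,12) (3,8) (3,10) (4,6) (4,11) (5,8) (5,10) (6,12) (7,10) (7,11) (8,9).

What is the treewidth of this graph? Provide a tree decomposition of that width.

Every bag has size at most 4, so the width is 4 − 1 = 3 and tw(G) ≤ 3. For the lower bound: the 4 vertex sets {4,6,11}, {7}, {1}, {2,5,10,12} are disjoint, each induces a connected subgraph, and every pair is joined by at least one edge of G. Contracting each set to a single vertex therefore yields K_{4} as a minor, and since treewidth is minor-monotone, tw(G) ≥ tw(K_{4}) = 3. Combining the bounds, tw(G) = 3.

Treewidth 3.
Bags: B1 = {4, 6, 7, 11}  B2 = {1, 4, 6, 7}  B3 = {1, 6, 7, 12}  B4 = {1, 7, 10, 12}  B5 = {1, 5, 10, 12}  B6 = {2, 5, 10, 12}  B7 = {2, 3, 5, 10}  B8 = {2, 3, 5, 8}  B9 = {2, 3, 8, 9}
Tree: B1–B2, B2–B3, B3–B4, B4–B5, B5–B6, B6–B7, B7–B8, B8–B9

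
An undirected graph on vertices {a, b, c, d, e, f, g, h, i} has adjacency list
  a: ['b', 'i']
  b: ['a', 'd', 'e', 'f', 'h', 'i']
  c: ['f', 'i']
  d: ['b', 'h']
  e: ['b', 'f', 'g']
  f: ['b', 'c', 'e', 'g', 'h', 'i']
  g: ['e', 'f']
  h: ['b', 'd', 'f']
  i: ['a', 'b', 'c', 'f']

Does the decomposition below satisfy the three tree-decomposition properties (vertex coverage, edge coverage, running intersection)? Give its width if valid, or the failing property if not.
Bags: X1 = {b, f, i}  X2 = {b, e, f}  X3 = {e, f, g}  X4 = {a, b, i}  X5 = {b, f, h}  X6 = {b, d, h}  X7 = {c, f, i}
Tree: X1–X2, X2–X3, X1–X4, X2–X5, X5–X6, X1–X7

Yes; width 2.

Vertex coverage: the bags together contain {a, b, c, d, e, f, g, h, i}, the full vertex set. Edge coverage: each edge of G has both endpoints in at least one bag. Running intersection: for every vertex, the bags containing it form a connected subtree. All three properties hold, so this is a valid tree decomposition of width max|bag| − 1 = 2, and hence tw(G) ≤ 2.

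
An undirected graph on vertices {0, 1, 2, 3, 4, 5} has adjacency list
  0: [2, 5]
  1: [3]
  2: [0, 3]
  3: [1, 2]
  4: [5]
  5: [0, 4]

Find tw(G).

A width-1 tree decomposition is:
Bags: B1 = {1, 3}  B2 = {2, 3}  B3 = {0, 2}  B4 = {0, 5}  B5 = {4, 5}
Tree: B1–B2, B2–B3, B3–B4, B4–B5
Each bag holds 2 vertices, so the decomposition has width 1, which upper-bounds the treewidth. G has an edge, so its treewidth is at least 1. Combining the bounds, tw(G) = 1.

1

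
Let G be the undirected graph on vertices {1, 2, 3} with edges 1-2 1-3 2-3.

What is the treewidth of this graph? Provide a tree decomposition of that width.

With just one bag of size 3, the width is 3 − 1 = 2, so tw(G) ≤ 2. Conversely, {1, 2, 3} is a clique of size 3, and the vertices of any clique must share a bag in every tree decomposition; so some bag has ≥ 3 vertices and tw(G) ≥ 2. Hence tw(G) = 2 exactly.

Treewidth 2.
One such decomposition:
Bags: B1 = {1, 2, 3}
Tree: (single bag)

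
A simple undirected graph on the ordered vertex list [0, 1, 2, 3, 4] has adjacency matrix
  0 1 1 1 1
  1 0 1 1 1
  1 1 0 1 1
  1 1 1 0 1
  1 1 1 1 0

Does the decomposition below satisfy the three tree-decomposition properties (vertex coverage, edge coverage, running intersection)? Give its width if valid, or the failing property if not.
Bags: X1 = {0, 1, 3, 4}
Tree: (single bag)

A tree decomposition must satisfy three properties: every vertex lies in some bag; for every edge, both endpoints lie together in some bag; and for every vertex, the bags containing it form a connected subtree. Here vertex 2 appears in no bag, so the decomposition is invalid.

No — vertex 2 appears in no bag.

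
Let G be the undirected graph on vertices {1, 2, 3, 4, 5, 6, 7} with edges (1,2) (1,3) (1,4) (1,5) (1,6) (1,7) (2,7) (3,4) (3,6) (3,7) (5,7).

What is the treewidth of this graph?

A width-2 tree decomposition is:
Bags: B1 = {1, 3, 7}  B2 = {1, 3, 4}  B3 = {1, 5, 7}  B4 = {1, 3, 6}  B5 = {1, 2, 7}
Tree: B1–B2, B1–B3, B2–B4, B1–B5
The largest bag has 3 vertices, giving width 2; this decomposition certifies tw(G) ≤ 2. On the other hand G contains the 3-clique {1, 2, 7}. A clique must lie in a single bag of any decomposition, so no decomposition can have width below 2. The upper and lower bounds meet at 2, so that is the treewidth.

2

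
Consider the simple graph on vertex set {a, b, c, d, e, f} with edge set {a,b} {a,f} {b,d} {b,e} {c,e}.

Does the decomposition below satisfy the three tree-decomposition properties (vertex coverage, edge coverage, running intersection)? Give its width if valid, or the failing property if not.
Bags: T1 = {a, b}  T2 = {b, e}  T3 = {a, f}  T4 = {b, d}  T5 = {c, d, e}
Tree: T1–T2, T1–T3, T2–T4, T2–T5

A tree decomposition must satisfy three properties: every vertex lies in some bag; for every edge, both endpoints lie together in some bag; and for every vertex, the bags containing it form a connected subtree. Here bags containing vertex d are not connected in the tree, so the decomposition is invalid.

No — bags containing vertex d are not connected in the tree.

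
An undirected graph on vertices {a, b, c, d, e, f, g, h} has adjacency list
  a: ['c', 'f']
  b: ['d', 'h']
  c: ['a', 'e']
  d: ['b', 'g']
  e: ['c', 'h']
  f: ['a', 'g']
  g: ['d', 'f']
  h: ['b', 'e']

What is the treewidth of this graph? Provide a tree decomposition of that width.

Treewidth 2.
One optimal decomposition is:
Bags: B1 = {d, f, g}  B2 = {b, d, f}  B3 = {b, f, h}  B4 = {e, f, h}  B5 = {c, e, f}  B6 = {a, c, f}
Tree: B1–B2, B2–B3, B3–B4, B4–B5, B5–B6

Each bag holds 3 vertices, so the decomposition has width 2, which upper-bounds the treewidth. For the lower bound, G contains the cycle f–g–d–b–h–e–c–a–f, so G is not a forest; only forests have treewidth ≤ 1, hence tw(G) ≥ 2. Therefore the treewidth is 2.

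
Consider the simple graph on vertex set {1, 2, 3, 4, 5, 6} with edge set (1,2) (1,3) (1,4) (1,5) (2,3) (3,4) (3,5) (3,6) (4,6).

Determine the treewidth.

A width-2 tree decomposition is:
Bags: B1 = {1, 3, 4}  B2 = {1, 3, 5}  B3 = {1, 2, 3}  B4 = {3, 4, 6}
Tree: B1–B2, B1–B3, B1–B4
Each bag holds 3 vertices, so the decomposition has width 2, which upper-bounds the treewidth. For the lower bound, the 3 vertices {1, 2, 3} are pairwise adjacent, and any tree decomposition puts a clique entirely inside one bag — forcing width ≥ 2. Hence tw(G) = 2 exactly.

2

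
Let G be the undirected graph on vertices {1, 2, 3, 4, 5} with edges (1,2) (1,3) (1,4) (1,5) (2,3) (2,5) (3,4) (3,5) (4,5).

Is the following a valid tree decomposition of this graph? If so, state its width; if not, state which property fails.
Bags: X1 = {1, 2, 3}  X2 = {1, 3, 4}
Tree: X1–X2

No — vertex 5 appears in no bag.

A tree decomposition must satisfy three properties: every vertex lies in some bag; for every edge, both endpoints lie together in some bag; and for every vertex, the bags containing it form a connected subtree. Here vertex 5 appears in no bag, so the decomposition is invalid.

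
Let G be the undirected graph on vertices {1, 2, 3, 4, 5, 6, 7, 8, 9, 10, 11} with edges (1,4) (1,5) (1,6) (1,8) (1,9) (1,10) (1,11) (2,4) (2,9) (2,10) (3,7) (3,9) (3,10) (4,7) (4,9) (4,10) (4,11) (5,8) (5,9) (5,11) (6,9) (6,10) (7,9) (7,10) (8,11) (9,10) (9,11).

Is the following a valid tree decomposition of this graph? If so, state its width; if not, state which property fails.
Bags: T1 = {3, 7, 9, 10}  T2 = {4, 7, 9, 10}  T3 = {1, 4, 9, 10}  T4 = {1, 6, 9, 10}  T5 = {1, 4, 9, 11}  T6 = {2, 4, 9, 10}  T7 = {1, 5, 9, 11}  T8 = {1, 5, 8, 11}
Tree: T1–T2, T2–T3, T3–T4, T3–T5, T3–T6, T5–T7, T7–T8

Every vertex of G appears in some bag (union = {1, 2, 3, 4, 5, 6, 7, 8, 9, 10, 11}); every edge is covered by a bag; and for each vertex v the set of bags containing v is connected in the bag tree. The decomposition is therefore valid. The largest bag has 4 vertices, so the width is 3.

Yes; width 3.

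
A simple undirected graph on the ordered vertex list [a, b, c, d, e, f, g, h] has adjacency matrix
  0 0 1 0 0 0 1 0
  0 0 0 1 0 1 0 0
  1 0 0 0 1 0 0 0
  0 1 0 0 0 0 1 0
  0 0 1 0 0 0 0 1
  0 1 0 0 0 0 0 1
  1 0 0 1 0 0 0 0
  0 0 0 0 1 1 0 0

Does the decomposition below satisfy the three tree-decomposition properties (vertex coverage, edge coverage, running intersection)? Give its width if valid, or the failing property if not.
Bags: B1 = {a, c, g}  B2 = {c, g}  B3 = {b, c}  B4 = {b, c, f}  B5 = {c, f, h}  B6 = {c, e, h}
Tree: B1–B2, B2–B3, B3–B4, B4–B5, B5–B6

No — vertex d appears in no bag.

A tree decomposition must satisfy three properties: every vertex lies in some bag; for every edge, both endpoints lie together in some bag; and for every vertex, the bags containing it form a connected subtree. Here vertex d appears in no bag, so the decomposition is invalid.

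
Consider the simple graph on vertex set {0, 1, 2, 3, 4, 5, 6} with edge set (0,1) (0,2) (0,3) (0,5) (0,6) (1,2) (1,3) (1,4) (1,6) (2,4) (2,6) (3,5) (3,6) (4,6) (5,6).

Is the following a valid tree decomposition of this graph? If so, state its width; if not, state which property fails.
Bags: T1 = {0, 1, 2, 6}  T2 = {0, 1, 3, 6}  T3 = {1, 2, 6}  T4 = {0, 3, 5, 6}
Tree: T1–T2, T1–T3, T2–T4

A tree decomposition must satisfy three properties: every vertex lies in some bag; for every edge, both endpoints lie together in some bag; and for every vertex, the bags containing it form a connected subtree. Here vertex 4 appears in no bag, so the decomposition is invalid.

No — vertex 4 appears in no bag.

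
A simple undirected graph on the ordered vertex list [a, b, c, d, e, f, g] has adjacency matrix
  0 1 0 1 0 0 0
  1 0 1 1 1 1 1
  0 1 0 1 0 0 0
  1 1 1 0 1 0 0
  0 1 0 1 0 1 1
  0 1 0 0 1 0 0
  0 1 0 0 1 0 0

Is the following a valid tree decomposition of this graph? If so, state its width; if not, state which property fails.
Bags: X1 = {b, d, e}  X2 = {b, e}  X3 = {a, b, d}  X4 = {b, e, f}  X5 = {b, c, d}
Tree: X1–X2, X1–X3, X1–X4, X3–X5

No — vertex g appears in no bag.

A tree decomposition must satisfy three properties: every vertex lies in some bag; for every edge, both endpoints lie together in some bag; and for every vertex, the bags containing it form a connected subtree. Here vertex g appears in no bag, so the decomposition is invalid.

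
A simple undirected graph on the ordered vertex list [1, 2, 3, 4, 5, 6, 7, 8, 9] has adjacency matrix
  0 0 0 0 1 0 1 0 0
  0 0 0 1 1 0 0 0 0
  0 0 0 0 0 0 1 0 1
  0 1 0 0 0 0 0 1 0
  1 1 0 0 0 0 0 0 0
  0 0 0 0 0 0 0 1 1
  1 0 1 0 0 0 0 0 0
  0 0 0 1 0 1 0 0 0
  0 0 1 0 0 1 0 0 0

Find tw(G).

A width-2 tree decomposition is:
Bags: B1 = {1, 5, 7}  B2 = {2, 5, 7}  B3 = {2, 4, 7}  B4 = {4, 7, 8}  B5 = {6, 7, 8}  B6 = {6, 7, 9}  B7 = {3, 7, 9}
Tree: B1–B2, B2–B3, B3–B4, B4–B5, B5–B6, B6–B7
Every bag has size at most 3, so the width is 3 − 1 = 2 and tw(G) ≤ 2. The edges 7–1–5–2–4–8–6–9–3–7 form a cycle, so G is not a tree and its treewidth is at least 2. The upper and lower bounds meet at 2, so that is the treewidth.

2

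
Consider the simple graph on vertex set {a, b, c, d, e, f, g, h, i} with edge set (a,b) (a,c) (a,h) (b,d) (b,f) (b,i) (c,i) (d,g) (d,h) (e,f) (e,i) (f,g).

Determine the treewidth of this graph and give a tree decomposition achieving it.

Each bag holds 4 vertices, so the decomposition has width 3, which upper-bounds the treewidth. For the lower bound: the 4 vertex sets {c,e,i}, {a}, {b}, {d,f,g,h} are disjoint, each induces a connected subgraph, and every pair is joined by at least one edge of G. Contracting each set to a single vertex therefore yields K_{4} as a minor, and since treewidth is minor-monotone, tw(G) ≥ tw(K_{4}) = 3. Therefore the treewidth is 3.

Treewidth 3.
One optimal decomposition is:
Bags: B1 = {a, c, e, i}  B2 = {a, b, e, i}  B3 = {a, b, e, f}  B4 = {a, b, f, h}  B5 = {b, d, f, h}  B6 = {d, f, g, h}
Tree: B1–B2, B2–B3, B3–B4, B4–B5, B5–B6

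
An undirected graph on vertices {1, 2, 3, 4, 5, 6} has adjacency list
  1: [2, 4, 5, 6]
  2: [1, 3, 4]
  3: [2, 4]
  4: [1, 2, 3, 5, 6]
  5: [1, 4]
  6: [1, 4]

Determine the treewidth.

A width-2 tree decomposition is:
Bags: B1 = {1, 2, 4}  B2 = {2, 3, 4}  B3 = {1, 4, 5}  B4 = {1, 4, 6}
Tree: B1–B2, B1–B3, B1–B4
Each bag holds 3 vertices, so the decomposition has width 2, which upper-bounds the treewidth. On the other hand G contains the 3-clique {1, 2, 4}. A clique must lie in a single bag of any decomposition, so no decomposition can have width below 2. The upper and lower bounds meet at 2, so that is the treewidth.

2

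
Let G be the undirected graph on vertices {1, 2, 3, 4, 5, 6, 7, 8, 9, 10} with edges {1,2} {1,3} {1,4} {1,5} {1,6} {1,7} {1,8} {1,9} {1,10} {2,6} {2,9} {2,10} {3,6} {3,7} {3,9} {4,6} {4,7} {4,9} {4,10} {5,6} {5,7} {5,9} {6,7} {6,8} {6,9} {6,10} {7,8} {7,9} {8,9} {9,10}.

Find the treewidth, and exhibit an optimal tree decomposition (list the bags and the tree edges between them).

Treewidth 4.
One optimal decomposition is:
Bags: B1 = {1, 4, 6, 9, 10}  B2 = {1, 4, 6, 7, 9}  B3 = {1, 5, 6, 7, 9}  B4 = {1, 6, 7, 8, 9}  B5 = {1, 2, 6, 9, 10}  B6 = {1, 3, 6, 7, 9}
Tree: B1–B2, B2–B3, B2–B4, B1–B5, B3–B6

Every bag has size at most 5, so the width is 5 − 1 = 4 and tw(G) ≤ 4. For the lower bound, the 5 vertices {1, 2, 6, 9, 10} are pairwise adjacent, and any tree decomposition puts a clique entirely inside one bag — forcing width ≥ 4. Therefore the treewidth is 4.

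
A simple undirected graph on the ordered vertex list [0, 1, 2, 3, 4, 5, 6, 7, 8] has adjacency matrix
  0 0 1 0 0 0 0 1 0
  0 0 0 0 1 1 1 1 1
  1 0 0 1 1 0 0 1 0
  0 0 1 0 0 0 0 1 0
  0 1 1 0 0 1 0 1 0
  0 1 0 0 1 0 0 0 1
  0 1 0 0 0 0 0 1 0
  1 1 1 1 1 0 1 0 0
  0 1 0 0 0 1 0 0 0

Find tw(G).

2

A width-2 tree decomposition is:
Bags: B1 = {2, 4, 7}  B2 = {1, 4, 7}  B3 = {2, 3, 7}  B4 = {0, 2, 7}  B5 = {1, 4, 5}  B6 = {1, 6, 7}  B7 = {1, 5, 8}
Tree: B1–B2, B1–B3, B1–B4, B2–B5, B2–B6, B5–B7
Each bag holds 3 vertices, so the decomposition has width 2, which upper-bounds the treewidth. On the other hand G contains the 3-clique {1, 5, 8}. A clique must lie in a single bag of any decomposition, so no decomposition can have width below 2. Hence tw(G) = 2 exactly.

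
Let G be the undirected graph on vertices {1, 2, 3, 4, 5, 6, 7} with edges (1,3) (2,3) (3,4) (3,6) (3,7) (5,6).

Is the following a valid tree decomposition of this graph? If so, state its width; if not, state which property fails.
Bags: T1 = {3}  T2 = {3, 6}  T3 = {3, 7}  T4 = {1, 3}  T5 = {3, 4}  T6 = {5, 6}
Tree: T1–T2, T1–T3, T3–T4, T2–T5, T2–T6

No — vertex 2 appears in no bag.

A tree decomposition must satisfy three properties: every vertex lies in some bag; for every edge, both endpoints lie together in some bag; and for every vertex, the bags containing it form a connected subtree. Here vertex 2 appears in no bag, so the decomposition is invalid.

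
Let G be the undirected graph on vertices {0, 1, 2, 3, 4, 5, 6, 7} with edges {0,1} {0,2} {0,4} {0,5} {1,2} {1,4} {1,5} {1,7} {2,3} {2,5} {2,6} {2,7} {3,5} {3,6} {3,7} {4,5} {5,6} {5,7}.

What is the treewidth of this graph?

3

A width-3 tree decomposition is:
Bags: B1 = {1, 2, 5, 7}  B2 = {2, 3, 5, 7}  B3 = {2, 3, 5, 6}  B4 = {0, 1, 2, 5}  B5 = {0, 1, 4, 5}
Tree: B1–B2, B2–B3, B1–B4, B4–B5
Every bag has size at most 4, so the width is 4 − 1 = 3 and tw(G) ≤ 3. Conversely, {0, 1, 2, 5} is a clique of size 4, and the vertices of any clique must share a bag in every tree decomposition; so some bag has ≥ 4 vertices and tw(G) ≥ 3. Therefore the treewidth is 3.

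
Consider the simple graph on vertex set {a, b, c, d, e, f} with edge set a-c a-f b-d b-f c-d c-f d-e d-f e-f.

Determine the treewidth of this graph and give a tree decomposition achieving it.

Treewidth 2.
One such decomposition:
Bags: B1 = {c, d, f}  B2 = {a, c, f}  B3 = {b, d, f}  B4 = {d, e, f}
Tree: B1–B2, B1–B3, B1–B4

Each bag holds 3 vertices, so the decomposition has width 2, which upper-bounds the treewidth. On the other hand G contains the 3-clique {d, e, f}. A clique must lie in a single bag of any decomposition, so no decomposition can have width below 2. The upper and lower bounds meet at 2, so that is the treewidth.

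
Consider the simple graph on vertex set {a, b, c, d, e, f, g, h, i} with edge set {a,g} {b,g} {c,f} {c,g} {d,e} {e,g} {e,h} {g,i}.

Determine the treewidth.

1

A width-1 tree decomposition is:
Bags: B1 = {c, g}  B2 = {c, f}  B3 = {b, g}  B4 = {a, g}  B5 = {e, g}  B6 = {d, e}  B7 = {g, i}  B8 = {e, h}
Tree: B1–B2, B1–B3, B1–B4, B1–B5, B5–B6, B5–B7, B6–B8
The largest bag has 2 vertices, giving width 1; this decomposition certifies tw(G) ≤ 1. Any graph with an edge has treewidth ≥ 1, and G has the edge c–g. Hence tw(G) = 1 exactly.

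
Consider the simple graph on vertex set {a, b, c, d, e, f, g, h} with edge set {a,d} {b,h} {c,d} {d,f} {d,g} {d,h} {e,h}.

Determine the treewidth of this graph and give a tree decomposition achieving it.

Treewidth 1.
Bags: B1 = {d, h}  B2 = {d, g}  B3 = {d, f}  B4 = {e, h}  B5 = {c, d}  B6 = {a, d}  B7 = {b, h}
Tree: B1–B2, B1–B3, B1–B4, B2–B5, B5–B6, B4–B7

Each bag holds 2 vertices, so the decomposition has width 1, which upper-bounds the treewidth. G has an edge, so its treewidth is at least 1. Hence tw(G) = 1 exactly.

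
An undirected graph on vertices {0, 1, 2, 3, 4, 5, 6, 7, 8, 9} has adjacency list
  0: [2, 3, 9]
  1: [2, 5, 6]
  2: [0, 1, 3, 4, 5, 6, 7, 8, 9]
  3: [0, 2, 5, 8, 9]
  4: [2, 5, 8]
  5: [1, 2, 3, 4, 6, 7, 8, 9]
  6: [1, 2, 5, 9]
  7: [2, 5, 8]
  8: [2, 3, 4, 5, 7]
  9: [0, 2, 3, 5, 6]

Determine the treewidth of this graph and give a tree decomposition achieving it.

Each bag holds 4 vertices, so the decomposition has width 3, which upper-bounds the treewidth. On the other hand G contains the 4-clique {0, 2, 3, 9}. A clique must lie in a single bag of any decomposition, so no decomposition can have width below 3. Hence tw(G) = 3 exactly.

Treewidth 3.
One such decomposition:
Bags: B1 = {2, 4, 5, 8}  B2 = {2, 3, 5, 8}  B3 = {2, 3, 5, 9}  B4 = {2, 5, 7, 8}  B5 = {2, 5, 6, 9}  B6 = {1, 2, 5, 6}  B7 = {0, 2, 3, 9}
Tree: B1–B2, B2–B3, B1–B4, B3–B5, B5–B6, B3–B7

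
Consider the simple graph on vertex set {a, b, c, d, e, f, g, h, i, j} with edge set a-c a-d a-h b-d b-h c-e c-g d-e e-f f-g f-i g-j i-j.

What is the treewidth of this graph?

2

A width-2 tree decomposition is:
Bags: B1 = {f, i, j}  B2 = {f, g, j}  B3 = {e, f, g}  B4 = {c, e, g}  B5 = {c, d, e}  B6 = {a, c, d}  B7 = {a, b, d}  B8 = {a, b, h}
Tree: B1–B2, B2–B3, B3–B4, B4–B5, B5–B6, B6–B7, B7–B8
Each bag holds 3 vertices, so the decomposition has width 2, which upper-bounds the treewidth. The edges i–j–g–f–i form a cycle, so G is not a tree and its treewidth is at least 2. Combining the bounds, tw(G) = 2.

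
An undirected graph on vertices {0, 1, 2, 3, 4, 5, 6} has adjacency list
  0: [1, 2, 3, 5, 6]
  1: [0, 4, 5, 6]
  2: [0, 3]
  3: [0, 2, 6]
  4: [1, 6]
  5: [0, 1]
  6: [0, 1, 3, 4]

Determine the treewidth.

2

A width-2 tree decomposition is:
Bags: B1 = {0, 3, 6}  B2 = {0, 1, 6}  B3 = {0, 2, 3}  B4 = {0, 1, 5}  B5 = {1, 4, 6}
Tree: B1–B2, B1–B3, B2–B4, B2–B5
The largest bag has 3 vertices, giving width 2; this decomposition certifies tw(G) ≤ 2. Conversely, {0, 1, 5} is a clique of size 3, and the vertices of any clique must share a bag in every tree decomposition; so some bag has ≥ 3 vertices and tw(G) ≥ 2. Combining the bounds, tw(G) = 2.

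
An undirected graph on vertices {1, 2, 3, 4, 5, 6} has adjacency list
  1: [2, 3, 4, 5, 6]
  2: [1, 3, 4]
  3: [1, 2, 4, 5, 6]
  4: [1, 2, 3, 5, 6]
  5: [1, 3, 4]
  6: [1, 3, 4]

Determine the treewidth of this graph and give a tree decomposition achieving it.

Every bag has size at most 4, so the width is 4 − 1 = 3 and tw(G) ≤ 3. For the lower bound, the 4 vertices {1, 2, 3, 4} are pairwise adjacent, and any tree decomposition puts a clique entirely inside one bag — forcing width ≥ 3. Therefore the treewidth is 3.

Treewidth 3.
One optimal decomposition is:
Bags: B1 = {1, 2, 3, 4}  B2 = {1, 3, 4, 6}  B3 = {1, 3, 4, 5}
Tree: B1–B2, B2–B3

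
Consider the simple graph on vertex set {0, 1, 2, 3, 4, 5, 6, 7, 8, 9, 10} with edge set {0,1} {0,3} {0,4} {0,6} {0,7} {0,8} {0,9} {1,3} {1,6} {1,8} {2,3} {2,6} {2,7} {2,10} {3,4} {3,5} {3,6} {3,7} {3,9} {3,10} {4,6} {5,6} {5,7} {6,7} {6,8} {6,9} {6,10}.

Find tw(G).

A width-3 tree decomposition is:
Bags: B1 = {3, 5, 6, 7}  B2 = {2, 3, 6, 7}  B3 = {0, 3, 6, 7}  B4 = {0, 3, 6, 9}  B5 = {0, 1, 3, 6}  B6 = {2, 3, 6, 10}  B7 = {0, 3, 4, 6}  B8 = {0, 1, 6, 8}
Tree: B1–B2, B1–B3, B3–B4, B3–B5, B2–B6, B5–B7, B5–B8
Every bag has size at most 4, so the width is 4 − 1 = 3 and tw(G) ≤ 3. For the lower bound, the 4 vertices {0, 1, 6, 8} are pairwise adjacent, and any tree decomposition puts a clique entirely inside one bag — forcing width ≥ 3. Hence tw(G) = 3 exactly.

3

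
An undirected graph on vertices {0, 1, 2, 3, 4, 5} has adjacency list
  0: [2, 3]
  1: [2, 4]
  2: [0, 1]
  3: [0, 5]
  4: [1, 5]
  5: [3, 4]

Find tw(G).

2

A width-2 tree decomposition is:
Bags: B1 = {0, 1, 2}  B2 = {0, 1, 4}  B3 = {0, 4, 5}  B4 = {0, 3, 5}
Tree: B1–B2, B2–B3, B3–B4
Every bag has size at most 3, so the width is 3 − 1 = 2 and tw(G) ≤ 2. The edges 0–2–1–4–5–3–0 form a cycle, so G is not a tree and its treewidth is at least 2. Combining the bounds, tw(G) = 2.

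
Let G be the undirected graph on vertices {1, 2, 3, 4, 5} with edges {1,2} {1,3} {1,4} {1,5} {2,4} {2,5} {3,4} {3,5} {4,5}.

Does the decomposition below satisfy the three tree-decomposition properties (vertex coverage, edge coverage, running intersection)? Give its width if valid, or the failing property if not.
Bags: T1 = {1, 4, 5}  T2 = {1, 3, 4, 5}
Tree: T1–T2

A tree decomposition must satisfy three properties: every vertex lies in some bag; for every edge, both endpoints lie together in some bag; and for every vertex, the bags containing it form a connected subtree. Here vertex 2 appears in no bag, so the decomposition is invalid.

No — vertex 2 appears in no bag.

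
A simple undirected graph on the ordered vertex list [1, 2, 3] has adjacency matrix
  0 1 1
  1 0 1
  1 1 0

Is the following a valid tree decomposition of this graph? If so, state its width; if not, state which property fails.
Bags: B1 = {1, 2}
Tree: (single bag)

A tree decomposition must satisfy three properties: every vertex lies in some bag; for every edge, both endpoints lie together in some bag; and for every vertex, the bags containing it form a connected subtree. Here vertex 3 appears in no bag, so the decomposition is invalid.

No — vertex 3 appears in no bag.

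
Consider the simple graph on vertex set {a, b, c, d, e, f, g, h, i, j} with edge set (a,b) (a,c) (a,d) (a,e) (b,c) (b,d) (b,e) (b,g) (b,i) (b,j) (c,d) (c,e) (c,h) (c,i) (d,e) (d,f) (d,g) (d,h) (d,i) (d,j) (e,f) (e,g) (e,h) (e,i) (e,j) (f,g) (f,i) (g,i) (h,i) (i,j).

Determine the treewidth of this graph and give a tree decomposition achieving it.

Each bag holds 5 vertices, so the decomposition has width 4, which upper-bounds the treewidth. Conversely, {a, b, c, d, e} is a clique of size 5, and the vertices of any clique must share a bag in every tree decomposition; so some bag has ≥ 5 vertices and tw(G) ≥ 4. Combining the bounds, tw(G) = 4.

Treewidth 4.
One optimal decomposition is:
Bags: B1 = {b, d, e, i, j}  B2 = {b, c, d, e, i}  B3 = {b, d, e, g, i}  B4 = {d, e, f, g, i}  B5 = {c, d, e, h, i}  B6 = {a, b, c, d, e}
Tree: B1–B2, B2–B3, B3–B4, B2–B5, B2–B6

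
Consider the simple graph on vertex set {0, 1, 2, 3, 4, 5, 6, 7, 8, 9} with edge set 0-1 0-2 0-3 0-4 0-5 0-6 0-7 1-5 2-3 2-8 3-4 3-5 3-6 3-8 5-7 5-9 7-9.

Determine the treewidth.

2

A width-2 tree decomposition is:
Bags: B1 = {0, 2, 3}  B2 = {2, 3, 8}  B3 = {0, 3, 5}  B4 = {0, 3, 4}  B5 = {0, 1, 5}  B6 = {0, 3, 6}  B7 = {0, 5, 7}  B8 = {5, 7, 9}
Tree: B1–B2, B1–B3, B3–B4, B3–B5, B1–B6, B5–B7, B7–B8
Every bag has size at most 3, so the width is 3 − 1 = 2 and tw(G) ≤ 2. Conversely, {0, 1, 5} is a clique of size 3, and the vertices of any clique must share a bag in every tree decomposition; so some bag has ≥ 3 vertices and tw(G) ≥ 2. Combining the bounds, tw(G) = 2.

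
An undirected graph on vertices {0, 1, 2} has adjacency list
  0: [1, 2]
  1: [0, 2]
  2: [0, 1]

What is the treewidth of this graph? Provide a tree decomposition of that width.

Treewidth 2.
One such decomposition:
Bags: B1 = {0, 1, 2}
Tree: (single bag)

With just one bag of size 3, the width is 3 − 1 = 2, so tw(G) ≤ 2. On the other hand G contains the 3-clique {0, 1, 2}. A clique must lie in a single bag of any decomposition, so no decomposition can have width below 2. The upper and lower bounds meet at 2, so that is the treewidth.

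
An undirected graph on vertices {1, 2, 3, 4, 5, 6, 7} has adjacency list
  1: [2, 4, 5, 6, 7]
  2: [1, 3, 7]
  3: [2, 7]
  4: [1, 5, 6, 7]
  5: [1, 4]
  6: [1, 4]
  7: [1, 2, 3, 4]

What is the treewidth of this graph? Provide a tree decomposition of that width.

The largest bag has 3 vertices, giving width 2; this decomposition certifies tw(G) ≤ 2. For the lower bound, the 3 vertices {1, 2, 7} are pairwise adjacent, and any tree decomposition puts a clique entirely inside one bag — forcing width ≥ 2. Combining the bounds, tw(G) = 2.

Treewidth 2.
One optimal decomposition is:
Bags: B1 = {2, 3, 7}  B2 = {1, 2, 7}  B3 = {1, 4, 7}  B4 = {1, 4, 5}  B5 = {1, 4, 6}
Tree: B1–B2, B2–B3, B3–B4, B3–B5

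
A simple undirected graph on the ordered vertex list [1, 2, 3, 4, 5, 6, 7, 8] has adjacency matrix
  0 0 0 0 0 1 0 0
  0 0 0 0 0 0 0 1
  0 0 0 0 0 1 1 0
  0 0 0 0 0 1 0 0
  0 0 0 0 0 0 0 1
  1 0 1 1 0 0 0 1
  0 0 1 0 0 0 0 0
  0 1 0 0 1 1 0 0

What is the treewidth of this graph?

1

A width-1 tree decomposition is:
Bags: B1 = {3, 6}  B2 = {1, 6}  B3 = {6, 8}  B4 = {2, 8}  B5 = {3, 7}  B6 = {5, 8}  B7 = {4, 6}
Tree: B1–B2, B2–B3, B3–B4, B1–B5, B4–B6, B3–B7
Each bag holds 2 vertices, so the decomposition has width 1, which upper-bounds the treewidth. Any graph with an edge has treewidth ≥ 1, and G has the edge 6–3. Combining the bounds, tw(G) = 1.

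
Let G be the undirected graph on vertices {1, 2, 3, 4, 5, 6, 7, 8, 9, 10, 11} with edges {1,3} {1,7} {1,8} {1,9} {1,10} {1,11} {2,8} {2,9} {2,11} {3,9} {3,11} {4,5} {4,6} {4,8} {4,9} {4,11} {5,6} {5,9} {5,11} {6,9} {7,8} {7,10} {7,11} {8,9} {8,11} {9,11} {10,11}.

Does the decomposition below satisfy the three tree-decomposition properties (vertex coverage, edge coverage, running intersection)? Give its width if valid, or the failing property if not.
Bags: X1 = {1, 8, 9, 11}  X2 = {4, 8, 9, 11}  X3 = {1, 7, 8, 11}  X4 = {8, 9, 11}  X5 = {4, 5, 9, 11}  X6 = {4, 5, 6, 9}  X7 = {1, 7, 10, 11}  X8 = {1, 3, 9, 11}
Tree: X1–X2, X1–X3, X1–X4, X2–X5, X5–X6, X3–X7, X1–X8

A tree decomposition must satisfy three properties: every vertex lies in some bag; for every edge, both endpoints lie together in some bag; and for every vertex, the bags containing it form a connected subtree. Here vertex 2 appears in no bag, so the decomposition is invalid.

No — vertex 2 appears in no bag.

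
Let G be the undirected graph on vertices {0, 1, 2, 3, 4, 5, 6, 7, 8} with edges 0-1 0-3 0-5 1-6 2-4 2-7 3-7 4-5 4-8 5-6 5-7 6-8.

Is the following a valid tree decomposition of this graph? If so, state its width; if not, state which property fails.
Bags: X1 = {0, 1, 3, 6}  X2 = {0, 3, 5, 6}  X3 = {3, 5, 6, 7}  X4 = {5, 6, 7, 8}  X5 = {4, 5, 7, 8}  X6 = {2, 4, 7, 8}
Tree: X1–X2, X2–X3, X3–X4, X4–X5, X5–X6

Every vertex of G appears in some bag (union = {0, 1, 2, 3, 4, 5, 6, 7, 8}); every edge is covered by a bag; and for each vertex v the set of bags containing v is connected in the bag tree. The decomposition is therefore valid. The largest bag has 4 vertices, so the width is 3.

Yes; width 3.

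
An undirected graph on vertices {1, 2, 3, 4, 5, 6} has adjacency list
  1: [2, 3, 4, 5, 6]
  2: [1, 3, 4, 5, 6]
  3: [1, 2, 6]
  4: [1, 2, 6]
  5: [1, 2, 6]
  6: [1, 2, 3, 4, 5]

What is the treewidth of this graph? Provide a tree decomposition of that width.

Each bag holds 4 vertices, so the decomposition has width 3, which upper-bounds the treewidth. Conversely, {1, 2, 3, 6} is a clique of size 4, and the vertices of any clique must share a bag in every tree decomposition; so some bag has ≥ 4 vertices and tw(G) ≥ 3. Hence tw(G) = 3 exactly.

Treewidth 3.
One optimal decomposition is:
Bags: B1 = {1, 2, 5, 6}  B2 = {1, 2, 3, 6}  B3 = {1, 2, 4, 6}
Tree: B1–B2, B2–B3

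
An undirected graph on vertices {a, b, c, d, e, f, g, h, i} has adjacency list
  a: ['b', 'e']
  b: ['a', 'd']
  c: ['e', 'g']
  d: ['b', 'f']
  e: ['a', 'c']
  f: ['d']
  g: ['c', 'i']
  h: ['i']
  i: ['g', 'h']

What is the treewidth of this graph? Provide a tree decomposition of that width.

Each bag holds 2 vertices, so the decomposition has width 1, which upper-bounds the treewidth. Since G has at least one edge (e.g. h–i), it is not an edgeless graph, so tw(G) ≥ 1. Therefore the treewidth is 1.

Treewidth 1.
One such decomposition:
Bags: B1 = {h, i}  B2 = {g, i}  B3 = {c, g}  B4 = {c, e}  B5 = {a, e}  B6 = {a, b}  B7 = {b, d}  B8 = {d, f}
Tree: B1–B2, B2–B3, B3–B4, B4–B5, B5–B6, B6–B7, B7–B8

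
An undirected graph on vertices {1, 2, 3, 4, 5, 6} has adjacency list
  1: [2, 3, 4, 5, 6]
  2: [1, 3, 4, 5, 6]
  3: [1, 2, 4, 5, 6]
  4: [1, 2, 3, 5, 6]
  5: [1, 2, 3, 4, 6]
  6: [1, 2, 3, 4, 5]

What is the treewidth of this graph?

5

A width-5 tree decomposition is:
Bags: B1 = {1, 2, 3, 4, 5, 6}
Tree: (single bag)
A single bag containing all 6 vertices is trivially a valid decomposition of width 5. On the other hand G contains the 6-clique {1, 2, 3, 4, 5, 6}. A clique must lie in a single bag of any decomposition, so no decomposition can have width below 5. The upper and lower bounds meet at 5, so that is the treewidth.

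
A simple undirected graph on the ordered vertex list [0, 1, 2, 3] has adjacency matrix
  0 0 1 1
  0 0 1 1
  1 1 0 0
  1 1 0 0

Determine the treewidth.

2

A width-2 tree decomposition is:
Bags: B1 = {0, 1, 3}  B2 = {0, 1, 2}
Tree: B1–B2
The largest bag has 3 vertices, giving width 2; this decomposition certifies tw(G) ≤ 2. Since 0–3–1–2–0 is a cycle in G, G is not acyclic. Forests are exactly the graphs of treewidth ≤ 1, so tw(G) ≥ 2. The upper and lower bounds meet at 2, so that is the treewidth.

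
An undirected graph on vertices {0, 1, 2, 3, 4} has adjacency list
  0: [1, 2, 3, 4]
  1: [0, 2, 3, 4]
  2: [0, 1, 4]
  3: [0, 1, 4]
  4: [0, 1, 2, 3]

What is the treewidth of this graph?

A width-3 tree decomposition is:
Bags: B1 = {0, 1, 2, 4}  B2 = {0, 1, 3, 4}
Tree: B1–B2
The largest bag has 4 vertices, giving width 3; this decomposition certifies tw(G) ≤ 3. On the other hand G contains the 4-clique {0, 1, 2, 4}. A clique must lie in a single bag of any decomposition, so no decomposition can have width below 3. Combining the bounds, tw(G) = 3.

3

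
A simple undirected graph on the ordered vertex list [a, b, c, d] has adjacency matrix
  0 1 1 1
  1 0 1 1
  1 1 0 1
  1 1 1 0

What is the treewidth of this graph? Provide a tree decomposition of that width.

With just one bag of size 4, the width is 4 − 1 = 3, so tw(G) ≤ 3. Conversely, {a, b, c, d} is a clique of size 4, and the vertices of any clique must share a bag in every tree decomposition; so some bag has ≥ 4 vertices and tw(G) ≥ 3. Therefore the treewidth is 3.

Treewidth 3.
One optimal decomposition is:
Bags: B1 = {a, b, c, d}
Tree: (single bag)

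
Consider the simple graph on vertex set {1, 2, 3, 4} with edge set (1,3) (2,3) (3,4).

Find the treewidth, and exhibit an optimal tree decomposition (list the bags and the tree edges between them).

Treewidth 1.
One such decomposition:
Bags: B1 = {1, 3}  B2 = {3, 4}  B3 = {2, 3}
Tree: B1–B2, B1–B3

Each bag holds 2 vertices, so the decomposition has width 1, which upper-bounds the treewidth. Any graph with an edge has treewidth ≥ 1, and G has the edge 3–1. Combining the bounds, tw(G) = 1.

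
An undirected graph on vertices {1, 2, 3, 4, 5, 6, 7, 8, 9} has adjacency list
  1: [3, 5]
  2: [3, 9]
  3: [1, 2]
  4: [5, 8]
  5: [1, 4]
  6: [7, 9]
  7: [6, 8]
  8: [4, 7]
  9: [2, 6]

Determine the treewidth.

A width-2 tree decomposition is:
Bags: B1 = {1, 3, 5}  B2 = {3, 4, 5}  B3 = {3, 4, 8}  B4 = {3, 7, 8}  B5 = {3, 6, 7}  B6 = {3, 6, 9}  B7 = {2, 3, 9}
Tree: B1–B2, B2–B3, B3–B4, B4–B5, B5–B6, B6–B7
Each bag holds 3 vertices, so the decomposition has width 2, which upper-bounds the treewidth. The edges 3–1–5–4–8–7–6–9–2–3 form a cycle, so G is not a tree and its treewidth is at least 2. Hence tw(G) = 2 exactly.

2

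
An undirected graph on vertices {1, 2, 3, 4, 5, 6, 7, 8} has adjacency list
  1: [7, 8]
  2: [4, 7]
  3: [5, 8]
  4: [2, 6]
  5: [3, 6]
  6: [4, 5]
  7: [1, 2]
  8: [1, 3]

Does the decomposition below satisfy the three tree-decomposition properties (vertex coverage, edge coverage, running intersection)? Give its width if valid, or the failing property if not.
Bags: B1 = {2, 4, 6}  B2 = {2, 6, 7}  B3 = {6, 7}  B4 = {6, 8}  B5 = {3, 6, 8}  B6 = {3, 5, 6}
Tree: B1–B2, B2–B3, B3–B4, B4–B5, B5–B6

A tree decomposition must satisfy three properties: every vertex lies in some bag; for every edge, both endpoints lie together in some bag; and for every vertex, the bags containing it form a connected subtree. Here vertex 1 appears in no bag, so the decomposition is invalid.

No — vertex 1 appears in no bag.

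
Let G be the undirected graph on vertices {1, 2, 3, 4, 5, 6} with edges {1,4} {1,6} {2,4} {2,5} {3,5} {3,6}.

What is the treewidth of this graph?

A width-2 tree decomposition is:
Bags: B1 = {3, 5, 6}  B2 = {2, 5, 6}  B3 = {2, 4, 6}  B4 = {1, 4, 6}
Tree: B1–B2, B2–B3, B3–B4
The largest bag has 3 vertices, giving width 2; this decomposition certifies tw(G) ≤ 2. The edges 6–3–5–2–4–1–6 form a cycle, so G is not a tree and its treewidth is at least 2. Combining the bounds, tw(G) = 2.

2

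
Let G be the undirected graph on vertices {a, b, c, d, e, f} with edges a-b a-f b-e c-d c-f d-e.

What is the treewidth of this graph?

2

A width-2 tree decomposition is:
Bags: B1 = {a, b, f}  B2 = {b, e, f}  B3 = {d, e, f}  B4 = {c, d, f}
Tree: B1–B2, B2–B3, B3–B4
The largest bag has 3 vertices, giving width 2; this decomposition certifies tw(G) ≤ 2. The edges f–a–b–e–d–c–f form a cycle, so G is not a tree and its treewidth is at least 2. The upper and lower bounds meet at 2, so that is the treewidth.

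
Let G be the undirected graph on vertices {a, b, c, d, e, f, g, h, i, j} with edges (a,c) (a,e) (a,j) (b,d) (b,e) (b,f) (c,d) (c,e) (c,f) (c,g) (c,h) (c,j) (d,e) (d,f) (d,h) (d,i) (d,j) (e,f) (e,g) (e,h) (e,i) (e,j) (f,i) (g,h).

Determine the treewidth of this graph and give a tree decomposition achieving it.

Treewidth 3.
Bags: B1 = {c, d, e, j}  B2 = {c, d, e, f}  B3 = {c, d, e, h}  B4 = {a, c, e, j}  B5 = {c, e, g, h}  B6 = {d, e, f, i}  B7 = {b, d, e, f}
Tree: B1–B2, B2–B3, B1–B4, B3–B5, B2–B6, B2–B7

Every bag has size at most 4, so the width is 4 − 1 = 3 and tw(G) ≤ 3. Conversely, {c, d, e, j} is a clique of size 4, and the vertices of any clique must share a bag in every tree decomposition; so some bag has ≥ 4 vertices and tw(G) ≥ 3. Therefore the treewidth is 3.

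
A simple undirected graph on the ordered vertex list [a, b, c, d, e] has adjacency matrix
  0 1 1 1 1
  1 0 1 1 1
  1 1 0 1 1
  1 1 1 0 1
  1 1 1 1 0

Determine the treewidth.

A width-4 tree decomposition is:
Bags: B1 = {a, b, c, d, e}
Tree: (single bag)
With just one bag of size 5, the width is 5 − 1 = 4, so tw(G) ≤ 4. For the lower bound, the 5 vertices {a, b, c, d, e} are pairwise adjacent, and any tree decomposition puts a clique entirely inside one bag — forcing width ≥ 4. Therefore the treewidth is 4.

4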